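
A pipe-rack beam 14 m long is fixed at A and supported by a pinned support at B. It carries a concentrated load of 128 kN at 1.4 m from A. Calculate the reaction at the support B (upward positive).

Release the roller at B. Primary structure: cantilever fixed at A.
Primary-structure tip deflection at B by superposition:
  point load 128 at a = 1.4: Pa²(3L − a)/(6EI) = 1698/EI
Flexibility coefficient — unit upward force at B: δ_{BB} = L³/(3EI) = 914.7/EI.
The prop prevents deflection at B: R_B = δ_0/δ_{BB} = 1698/914.7 = 1.856 kN.

R_B = 1.856 kN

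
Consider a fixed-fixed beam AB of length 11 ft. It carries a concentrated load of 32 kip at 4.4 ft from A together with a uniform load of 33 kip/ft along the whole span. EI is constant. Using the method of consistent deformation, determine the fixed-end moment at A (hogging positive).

M_A = 383.4 kip·ft

Take the two fixed-end moments M_A, M_B as redundants; the released structure is the simple span AB.
Simple-span end rotations at A and B under the given loads:
  at A: point load 32 at a = 4.4: Pab(L + b)/(6LEI) = 247.8/EI
  at B: point load 32 at a = 4.4: Pab(L + a)/(6LEI) = 216.8/EI
  at A: UDL 33: wL³/(24EI) = 1830/EI
  at B: UDL 33: wL³/(24EI) = 1830/EI
  θ_A0 = 2078/EI,  θ_B0 = 2047/EI
Flexibility coefficients: a unit moment at one end gives L/(3EI) there and L/(6EI) at the far end, so f₁₁ = f₂₂ = 3.667/EI and f₁₂ = f₂₁ = 1.833/EI.
Compatibility — zero rotation at each built-in end:
  3.667 M_A + 1.833 M_B = 2078
  1.833 M_A + 3.667 M_B = 2047
Solving the pair gives M_A = 383.4 kip·ft and M_B = 366.5 kip·ft (hogging).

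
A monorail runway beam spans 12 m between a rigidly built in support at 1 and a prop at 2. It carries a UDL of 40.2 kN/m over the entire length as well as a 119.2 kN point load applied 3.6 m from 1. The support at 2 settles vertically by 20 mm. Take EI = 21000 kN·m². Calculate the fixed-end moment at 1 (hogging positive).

Release the roller at 2. Primary structure: cantilever fixed at 1.
Downward deflection at the released point 2 due to the loads:
  UDL 40.2: wL⁴/(8EI) = 104198/EI
  point load 119.2 at a = 3.6: Pa²(3L − a)/(6EI) = 8342/EI
  δ_0 = 112540/EI
Flexibility coefficient — unit upward force at 2: δ_{22} = L³/(3EI) = 576/EI.
With EI = 21000 kN·m²: δ_0 = 5.3591 m and δ_{22} = 0.027429 m/kN.
Compatibility — the beam at 2 must follow the support down by 0.02 m: δ_0 − R_2·δ_{22} = 0.02, so R_2 = (5.3591 − 0.02)/0.027429 = 194.7 kN.
Moment equilibrium about 1: M_1 = Σ(load moments about 1) − R_2·L = 3324 − 194.7×12 = 987.7 kN·m.

M_1 = 987.7 kN·m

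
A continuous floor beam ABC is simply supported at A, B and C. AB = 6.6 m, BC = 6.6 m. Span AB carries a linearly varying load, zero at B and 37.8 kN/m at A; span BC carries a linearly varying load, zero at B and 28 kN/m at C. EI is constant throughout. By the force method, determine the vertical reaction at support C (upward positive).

R_C = 48.93 kN

Take M_B as the redundant. Released structure: two simple spans AB and BC with a hinge at B.
Rotations at B on the released spans (each span's end-slope, ×1/EI):
  span AB: triangular load, peak 37.8: 7w₀L³/(360EI) = 211.3/EI
  span BC: triangular load, peak 28: 7w₀L³/(360EI) = 156.5/EI
  relative rotation θ_0 = (211.3 + 156.5)/EI = 367.8/EI
A unit hogging moment at B produces rotation L₁/(3EI) + L₂/(3EI) = 4.4/EI.
Slope continuity at B: θ_0 = M_B·4.4/EI, so M_B = 367.8/4.4 = 83.6 kN·m (hogging).
Span BC, ΣM about C: R_B^{BC}·6.6 = 203.3 + 83.6, so R_B^{BC} = 43.47 kN and R_C = 92.4 − 43.47 = 48.93 kN.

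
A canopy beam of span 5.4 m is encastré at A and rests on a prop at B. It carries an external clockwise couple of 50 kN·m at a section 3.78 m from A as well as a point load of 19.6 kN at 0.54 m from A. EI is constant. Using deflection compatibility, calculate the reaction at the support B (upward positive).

R_B = 12.92 kN

Choose R_B as the redundant. The primary structure is the cantilever fixed at A.
Primary-structure tip deflection at B by superposition:
  clockwise couple 50 at a = 3.78: M₀a(2L − a)/(2EI) = 663.4/EI
  point load 19.6 at a = 0.54: Pa²(3L − a)/(6EI) = 14.92/EI
  δ_0 = 678.3/EI
Flexibility coefficient — unit upward force at B: δ_{BB} = L³/(3EI) = 52.49/EI.
Compatibility at B: δ_0 − R_B·δ_{BB} = 0, so R_B = 678.3/52.49 = 12.92 kN.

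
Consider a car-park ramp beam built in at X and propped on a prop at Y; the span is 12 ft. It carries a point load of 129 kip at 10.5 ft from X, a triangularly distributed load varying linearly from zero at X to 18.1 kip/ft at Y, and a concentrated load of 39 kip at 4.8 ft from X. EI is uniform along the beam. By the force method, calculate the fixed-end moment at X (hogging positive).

Take the reaction at Y as the redundant and release it; the primary structure is a cantilever fixed at X.
Primary-structure tip deflection at Y by superposition:
  point load 129 at a = 10.5: Pa²(3L − a)/(6EI) = 60445/EI
  triangular load, peak 18.1 at the free end: 11w₀L⁴/(120EI) = 34404/EI
  point load 39 at a = 4.8: Pa²(3L − a)/(6EI) = 4673/EI
  δ_0 = 99522/EI
Tip deflection under a unit load at Y: L³/(3EI) = 576/EI.
Compatibility at Y: δ_0 − R_Y·δ_{YY} = 0, so R_Y = 99522/576 = 172.8 kip.
Moment equilibrium about X: M_X = Σ(load moments about X) − R_Y·L = 2410 − 172.8×12 = 337.1 kip·ft.

M_X = 337.1 kip·ft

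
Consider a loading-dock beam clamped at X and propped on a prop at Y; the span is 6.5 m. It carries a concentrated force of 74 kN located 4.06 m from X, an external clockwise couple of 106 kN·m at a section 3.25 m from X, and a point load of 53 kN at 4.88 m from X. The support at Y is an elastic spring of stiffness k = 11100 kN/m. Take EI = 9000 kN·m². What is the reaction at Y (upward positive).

R_Y = 85.47 kN

Release the roller at Y. Primary structure: cantilever fixed at X.
Downward deflection at the released point Y due to the loads:
  point load 74 at a = 4.06: Pa²(3L − a)/(6EI) = 3139/EI
  clockwise couple 106 at a = 3.25: M₀a(2L − a)/(2EI) = 1679/EI
  point load 53 at a = 4.88: Pa²(3L − a)/(6EI) = 3075/EI
  δ_0 = 7894/EI
Tip deflection under a unit load at Y: L³/(3EI) = 91.54/EI.
With EI = 9000 kN·m²: δ_0 = 0.87709 m and δ_{YY} = 0.010171 m/kN.
Compatibility — the spring shortens by R_Y/k under the reaction it provides: δ_0 − R_Y·δ_{YY} = R_Y/k. With 1/k = 0.00009 m/kN, R_Y = δ_0 / (δ_{YY} + 1/k) = 0.87709 / (0.010171 + 0.00009) = 85.47 kN.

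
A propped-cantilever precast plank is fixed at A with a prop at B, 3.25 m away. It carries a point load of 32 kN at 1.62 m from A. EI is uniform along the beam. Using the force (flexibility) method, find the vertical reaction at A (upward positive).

Take the reaction at B as the redundant and release it; the primary structure is a cantilever fixed at A.
Deflection at B on the released cantilever, summing each load's contribution:
  point load 32 at a = 1.62: Pa²(3L − a)/(6EI) = 113.8/EI
Tip deflection under a unit load at B: L³/(3EI) = 11.44/EI.
The prop prevents deflection at B: R_B = δ_0/δ_{BB} = 113.8/11.44 = 9.945 kN.
Vertical equilibrium: R_A = ΣP − R_B = 32 − 9.945 = 22.06 kN.

R_A = 22.06 kN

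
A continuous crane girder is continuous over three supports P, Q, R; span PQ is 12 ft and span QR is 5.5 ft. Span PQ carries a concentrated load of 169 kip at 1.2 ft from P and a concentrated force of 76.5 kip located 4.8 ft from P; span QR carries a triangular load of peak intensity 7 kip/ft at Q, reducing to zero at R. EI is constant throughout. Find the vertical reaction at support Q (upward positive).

Release continuity at Q by inserting a hinge; the redundant is the internal moment M_Q. The primary structure is two simply-supported spans PQ and QR.
Rotations at Q on the released spans (each span's end-slope, ×1/EI):
  span PQ: point load 169 at a = 1.2: Pab(L + a)/(6LEI) = 401.5/EI
  span PQ: point load 76.5 at a = 4.8: Pab(L + a)/(6LEI) = 616.9/EI
  span QR: triangular load, peak 7: w₀L³/(45EI) = 25.88/EI
  relative rotation θ_0 = (1018 + 25.88)/EI = 1044/EI
A unit hogging moment at Q produces rotation L₁/(3EI) + L₂/(3EI) = 5.833/EI.
Slope continuity at Q: θ_0 = M_Q·5.833/EI, so M_Q = 1044/5.833 = 179 kip·ft (hogging).
Span PQ, ΣM about P with M_Q applied at Q: R_Q^{PQ}·12 = 570 + 179, so R_Q^{PQ} = 62.42 kip and R_P = 245.5 − 62.42 = 183.1 kip.
Span QR, ΣM about R: R_Q^{QR}·5.5 = 70.58 + 179, so R_Q^{QR} = 45.38 kip and R_R = 19.25 − 45.38 = -26.13 kip.
R_Q = 62.42 + 45.38 = 107.8 kip.

R_Q = 107.8 kip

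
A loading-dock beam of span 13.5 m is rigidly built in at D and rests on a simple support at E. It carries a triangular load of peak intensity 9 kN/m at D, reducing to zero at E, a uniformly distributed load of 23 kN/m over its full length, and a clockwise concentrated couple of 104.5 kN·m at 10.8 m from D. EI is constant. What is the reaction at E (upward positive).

R_E = 139.7 kN

Take the reaction at E as the redundant and release it; the primary structure is a cantilever fixed at D.
Primary-structure tip deflection at E by superposition:
  triangular load, peak 9 at the fixed end: w₀L⁴/(30EI) = 9965/EI
  UDL 23: wL⁴/(8EI) = 95493/EI
  clockwise couple 104.5 at a = 10.8: M₀a(2L − a)/(2EI) = 9142/EI
  δ_0 = 114599/EI
Tip deflection under a unit load at E: L³/(3EI) = 820.1/EI.
Compatibility at E: δ_0 − R_E·δ_{EE} = 0, so R_E = 114599/820.1 = 139.7 kN.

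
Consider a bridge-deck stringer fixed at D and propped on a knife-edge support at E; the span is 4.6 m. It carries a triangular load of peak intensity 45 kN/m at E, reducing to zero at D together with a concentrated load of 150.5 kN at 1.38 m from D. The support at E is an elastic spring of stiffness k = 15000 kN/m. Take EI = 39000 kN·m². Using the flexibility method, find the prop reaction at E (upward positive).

Release the roller at E. Primary structure: cantilever fixed at D.
Primary-structure tip deflection at E by superposition:
  triangular load, peak 45 at the free end: 11w₀L⁴/(120EI) = 1847/EI
  point load 150.5 at a = 1.38: Pa²(3L − a)/(6EI) = 593.3/EI
  δ_0 = 2440/EI
Flexibility coefficient — unit upward force at E: δ_{EE} = L³/(3EI) = 32.45/EI.
With EI = 39000 kN·m²: δ_0 = 0.06257 m and δ_{EE} = 0.000832 m/kN.
Compatibility — the spring shortens by R_E/k under the reaction it provides: δ_0 − R_E·δ_{EE} = R_E/k. With 1/k = 0.000067 m/kN, R_E = δ_0 / (δ_{EE} + 1/k) = 0.06257 / (0.000832 + 0.000067) = 69.63 kN.

R_E = 69.63 kN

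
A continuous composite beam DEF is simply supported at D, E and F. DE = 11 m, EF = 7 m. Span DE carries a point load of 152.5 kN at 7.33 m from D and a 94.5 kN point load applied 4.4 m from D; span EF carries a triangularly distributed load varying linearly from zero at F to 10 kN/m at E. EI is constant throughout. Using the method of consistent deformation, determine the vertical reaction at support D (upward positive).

R_D = 79.46 kN

Release continuity at E by inserting a hinge; the redundant is the internal moment M_E. The primary structure is two simply-supported spans DE and EF.
Discontinuity in slope at E on the released structure — sum the simple-span end rotations:
  span DE: point load 152.5 at a = 7.33: Pab(L + a)/(6LEI) = 1139/EI
  span DE: point load 94.5 at a = 4.4: Pab(L + a)/(6LEI) = 640.3/EI
  span EF: triangular load, peak 10: w₀L³/(45EI) = 76.22/EI
  relative rotation θ_0 = (1780 + 76.22)/EI = 1856/EI
A unit hogging moment at E produces rotation L₁/(3EI) + L₂/(3EI) = 6/EI.
Slope continuity at E: θ_0 = M_E·6/EI, so M_E = 1856/6 = 309.3 kN·m (hogging).
Span DE, ΣM about D with M_E applied at E: R_E^{DE}·11 = 1534 + 309.3, so R_E^{DE} = 167.5 kN and R_D = 247 − 167.5 = 79.46 kN.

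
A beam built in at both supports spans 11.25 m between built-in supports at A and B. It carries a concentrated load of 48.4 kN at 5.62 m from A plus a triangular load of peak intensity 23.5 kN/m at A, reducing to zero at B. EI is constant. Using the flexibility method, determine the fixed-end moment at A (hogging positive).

Take the two fixed-end moments M_A, M_B as redundants; the released structure is the simple span AB.
Simple-span end rotations at A and B under the given loads:
  at A: point load 48.4 at a = 5.62: Pab(L + b)/(6LEI) = 383/EI
  at B: point load 48.4 at a = 5.62: Pab(L + a)/(6LEI) = 382.7/EI
  at A: triangular load, peak 23.5: w₀L³/(45EI) = 743.6/EI
  at B: triangular load, peak 23.5: 7w₀L³/(360EI) = 650.6/EI
  θ_A0 = 1127/EI,  θ_B0 = 1033/EI
Flexibility coefficients: a unit moment at one end gives L/(3EI) there and L/(6EI) at the far end, so f₁₁ = f₂₂ = 3.75/EI and f₁₂ = f₂₁ = 1.875/EI.
Compatibility — zero rotation at each built-in end:
  3.75 M_A + 1.875 M_B = 1127
  1.875 M_A + 3.75 M_B = 1033
Solving the pair gives M_A = 216.8 kN·m and M_B = 167.1 kN·m (hogging).

M_A = 216.8 kN·m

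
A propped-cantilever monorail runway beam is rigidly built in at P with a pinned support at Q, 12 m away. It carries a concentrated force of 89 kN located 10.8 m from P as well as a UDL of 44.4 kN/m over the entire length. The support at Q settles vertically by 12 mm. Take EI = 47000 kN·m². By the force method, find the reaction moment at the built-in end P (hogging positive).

M_P = 863.8 kN·m

Release the roller at Q. Primary structure: cantilever fixed at P.
Deflection at Q on the released cantilever, summing each load's contribution:
  point load 89 at a = 10.8: Pa²(3L − a)/(6EI) = 43600/EI
  UDL 44.4: wL⁴/(8EI) = 115085/EI
  δ_0 = 158685/EI
Tip deflection under a unit load at Q: L³/(3EI) = 576/EI.
With EI = 47000 kN·m²: δ_0 = 3.3763 m and δ_{QQ} = 0.012255 m/kN.
Compatibility — the beam at Q must follow the support down by 0.012 m: δ_0 − R_Q·δ_{QQ} = 0.012, so R_Q = (3.3763 − 0.012)/0.012255 = 274.5 kN.
Moment equilibrium about P: M_P = Σ(load moments about P) − R_Q·L = 4158 − 274.5×12 = 863.8 kN·m.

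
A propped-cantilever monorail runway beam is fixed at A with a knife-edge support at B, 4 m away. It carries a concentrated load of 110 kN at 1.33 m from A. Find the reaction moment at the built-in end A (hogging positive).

Take the reaction at B as the redundant and release it; the primary structure is a cantilever fixed at A.
Deflection at B on the released cantilever, summing each load's contribution:
  point load 110 at a = 1.33: Pa²(3L − a)/(6EI) = 346/EI
Flexibility coefficient — unit upward force at B: δ_{BB} = L³/(3EI) = 21.33/EI.
Compatibility at B: δ_0 − R_B·δ_{BB} = 0, so R_B = 346/21.33 = 16.22 kN.
Moment equilibrium about A: M_A = Σ(load moments about A) − R_B·L = 146.3 − 16.22×4 = 81.42 kN·m.

M_A = 81.42 kN·m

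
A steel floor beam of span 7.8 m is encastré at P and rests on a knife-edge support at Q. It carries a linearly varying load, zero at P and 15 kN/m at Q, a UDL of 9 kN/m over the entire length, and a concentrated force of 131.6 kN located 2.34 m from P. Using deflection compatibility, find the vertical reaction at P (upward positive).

R_P = 185.8 kN

Remove the prop at Q; the released (primary) structure is a cantilever built in at P.
Deflection at Q on the released cantilever, summing each load's contribution:
  triangular load, peak 15 at the free end: 11w₀L⁴/(120EI) = 5090/EI
  UDL 9: wL⁴/(8EI) = 4164/EI
  point load 131.6 at a = 2.34: Pa²(3L − a)/(6EI) = 2529/EI
  δ_0 = 11783/EI
Flexibility coefficient — unit upward force at Q: δ_{QQ} = L³/(3EI) = 158.2/EI.
The prop prevents deflection at Q: R_Q = δ_0/δ_{QQ} = 11783/158.2 = 74.49 kN.
Vertical equilibrium: R_P = ΣP − R_Q = 260.3 − 74.49 = 185.8 kN.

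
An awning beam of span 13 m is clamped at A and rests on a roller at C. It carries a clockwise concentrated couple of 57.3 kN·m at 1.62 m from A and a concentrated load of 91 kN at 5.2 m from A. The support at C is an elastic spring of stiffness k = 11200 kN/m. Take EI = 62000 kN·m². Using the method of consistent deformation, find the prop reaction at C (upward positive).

Take the reaction at C as the redundant and release it; the primary structure is a cantilever fixed at A.
Downward deflection at the released point C due to the loads:
  clockwise couple 57.3 at a = 1.62: M₀a(2L − a)/(2EI) = 1132/EI
  point load 91 at a = 5.2: Pa²(3L − a)/(6EI) = 13862/EI
  δ_0 = 14993/EI
Tip deflection under a unit load at C: L³/(3EI) = 732.3/EI.
With EI = 62000 kN·m²: δ_0 = 0.24183 m and δ_{CC} = 0.011812 m/kN.
Compatibility — the spring shortens by R_C/k under the reaction it provides: δ_0 − R_C·δ_{CC} = R_C/k. With 1/k = 0.000089 m/kN, R_C = δ_0 / (δ_{CC} + 1/k) = 0.24183 / (0.011812 + 0.000089) = 20.32 kN.

R_C = 20.32 kN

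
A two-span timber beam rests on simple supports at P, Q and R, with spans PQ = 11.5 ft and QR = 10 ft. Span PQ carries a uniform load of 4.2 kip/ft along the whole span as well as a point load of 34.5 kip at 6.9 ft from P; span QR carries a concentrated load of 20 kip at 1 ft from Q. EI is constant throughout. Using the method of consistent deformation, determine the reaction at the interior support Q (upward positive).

R_Q = 78.9 kip

Insert a hinge at Q; M_Q is the redundant, and each span becomes simply supported.
End slopes at the hinge Q, treating each span as simply supported:
  span PQ: UDL 4.2: wL³/(24EI) = 266.2/EI
  span PQ: point load 34.5 at a = 6.9: Pab(L + a)/(6LEI) = 292/EI
  span QR: point load 20 at a = 1: Pab(L + b)/(6LEI) = 57/EI
  relative rotation θ_0 = (558.2 + 57)/EI = 615.2/EI
A unit hogging moment at Q produces rotation L₁/(3EI) + L₂/(3EI) = 7.167/EI.
Slope continuity at Q: θ_0 = M_Q·7.167/EI, so M_Q = 615.2/7.167 = 85.84 kip·ft (hogging).
Span PQ, ΣM about P with M_Q applied at Q: R_Q^{PQ}·11.5 = 515.8 + 85.84, so R_Q^{PQ} = 52.31 kip and R_P = 82.8 − 52.31 = 30.49 kip.
Span QR, ΣM about R: R_Q^{QR}·10 = 180 + 85.84, so R_Q^{QR} = 26.58 kip and R_R = 20 − 26.58 = -6.584 kip.
R_Q = 52.31 + 26.58 = 78.9 kip.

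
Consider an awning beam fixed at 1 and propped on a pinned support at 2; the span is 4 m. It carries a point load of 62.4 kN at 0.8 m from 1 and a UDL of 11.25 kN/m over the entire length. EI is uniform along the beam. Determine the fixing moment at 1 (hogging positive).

M_1 = 58.44 kN·m

Remove the prop at 2; the released (primary) structure is a cantilever built in at 1.
Free-end deflection of the primary structure under the applied loading (downward +):
  point load 62.4 at a = 0.8: Pa²(3L − a)/(6EI) = 74.55/EI
  UDL 11.25: wL⁴/(8EI) = 360/EI
  δ_0 = 434.5/EI
Flexibility coefficient — unit upward force at 2: δ_{22} = L³/(3EI) = 21.33/EI.
The prop prevents deflection at 2: R_2 = δ_0/δ_{22} = 434.5/21.33 = 20.37 kN.
Moment equilibrium about 1: M_1 = Σ(load moments about 1) − R_2·L = 139.9 − 20.37×4 = 58.44 kN·m.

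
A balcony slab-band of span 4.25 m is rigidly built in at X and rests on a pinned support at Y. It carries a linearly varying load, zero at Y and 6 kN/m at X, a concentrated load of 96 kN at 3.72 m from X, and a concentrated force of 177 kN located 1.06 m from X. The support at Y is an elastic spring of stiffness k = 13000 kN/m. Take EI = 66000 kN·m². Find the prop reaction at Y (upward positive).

R_Y = 79.96 kN

Choose R_Y as the redundant. The primary structure is the cantilever fixed at X.
Deflection at Y on the released cantilever, summing each load's contribution:
  triangular load, peak 6 at the fixed end: w₀L⁴/(30EI) = 65.25/EI
  point load 96 at a = 3.72: Pa²(3L − a)/(6EI) = 1999/EI
  point load 177 at a = 1.06: Pa²(3L − a)/(6EI) = 387.5/EI
  δ_0 = 2452/EI
Flexibility coefficient — unit upward force at Y: δ_{YY} = L³/(3EI) = 25.59/EI.
With EI = 66000 kN·m²: δ_0 = 0.037153 m and δ_{YY} = 0.000388 m/kN.
Compatibility — the spring shortens by R_Y/k under the reaction it provides: δ_0 − R_Y·δ_{YY} = R_Y/k. With 1/k = 0.000077 m/kN, R_Y = δ_0 / (δ_{YY} + 1/k) = 0.037153 / (0.000388 + 0.000077) = 79.96 kN.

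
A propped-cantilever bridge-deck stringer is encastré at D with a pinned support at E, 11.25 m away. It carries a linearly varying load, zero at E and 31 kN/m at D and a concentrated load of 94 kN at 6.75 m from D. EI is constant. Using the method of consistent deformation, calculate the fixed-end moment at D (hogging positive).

Choose R_E as the redundant. The primary structure is the cantilever fixed at D.
Deflection at E on the released cantilever, summing each load's contribution:
  triangular load, peak 31 at the fixed end: w₀L⁴/(30EI) = 16552/EI
  point load 94 at a = 6.75: Pa²(3L − a)/(6EI) = 19273/EI
  δ_0 = 35825/EI
Tip deflection under a unit load at E: L³/(3EI) = 474.6/EI.
Compatibility at E: δ_0 − R_E·δ_{EE} = 0, so R_E = 35825/474.6 = 75.48 kN.
Moment equilibrium about D: M_D = Σ(load moments about D) − R_E·L = 1288 − 75.48×11.25 = 439.2 kN·m.

M_D = 439.2 kN·m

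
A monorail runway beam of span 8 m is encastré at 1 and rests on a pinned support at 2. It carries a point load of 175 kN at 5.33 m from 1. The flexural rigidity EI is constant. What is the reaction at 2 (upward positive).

Release the roller at 2. Primary structure: cantilever fixed at 1.
Free-end deflection of the primary structure under the applied loading (downward +):
  point load 175 at a = 5.33: Pa²(3L − a)/(6EI) = 15470/EI
Tip deflection under a unit load at 2: L³/(3EI) = 170.7/EI.
Compatibility at 2: δ_0 − R_2·δ_{22} = 0, so R_2 = 15470/170.7 = 90.64 kN.

R_2 = 90.64 kN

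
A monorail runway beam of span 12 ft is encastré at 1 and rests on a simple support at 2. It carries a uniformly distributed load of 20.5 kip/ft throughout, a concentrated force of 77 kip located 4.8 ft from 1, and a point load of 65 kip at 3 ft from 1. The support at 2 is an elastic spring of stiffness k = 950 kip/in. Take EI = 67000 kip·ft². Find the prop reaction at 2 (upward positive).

Release the roller at 2. Primary structure: cantilever fixed at 1.
Primary-structure tip deflection at 2 by superposition:
  UDL 20.5: wL⁴/(8EI) = 53136/EI
  point load 77 at a = 4.8: Pa²(3L − a)/(6EI) = 9225/EI
  point load 65 at a = 3: Pa²(3L − a)/(6EI) = 3218/EI
  δ_0 = 65579/EI
Tip deflection under a unit load at 2: L³/(3EI) = 576/EI.
With EI = 67000 kip·ft²: δ_0 = 0.97879 ft and δ_{22} = 0.008597 ft/kip.
Compatibility — the spring shortens by R_2/k under the reaction it provides: δ_0 − R_2·δ_{22} = R_2/k. With 1/k = 1/(950×12) ft/kip = 0.000088 ft/kip, R_2 = δ_0 / (δ_{22} + 1/k) = 0.97879 / (0.008597 + 0.000088) = 112.7 kip.

R_2 = 112.7 kip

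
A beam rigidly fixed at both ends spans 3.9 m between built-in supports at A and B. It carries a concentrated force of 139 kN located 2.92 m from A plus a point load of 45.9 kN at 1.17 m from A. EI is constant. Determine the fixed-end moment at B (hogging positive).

M_B = 87.64 kN·m

Release both end moments; the primary structure is a simply-supported span AB with redundants M_A and M_B.
End rotations of the released simple span under the applied load (×1/EI):
  at A: point load 139 at a = 2.92: Pab(L + b)/(6LEI) = 82.95/EI
  at B: point load 139 at a = 2.92: Pab(L + a)/(6LEI) = 115.9/EI
  at A: point load 45.9 at a = 1.17: Pab(L + b)/(6LEI) = 41.54/EI
  at B: point load 45.9 at a = 1.17: Pab(L + a)/(6LEI) = 31.77/EI
  θ_A0 = 124.5/EI,  θ_B0 = 147.7/EI
Flexibility coefficients: a unit moment at one end gives L/(3EI) there and L/(6EI) at the far end, so f₁₁ = f₂₂ = 1.3/EI and f₁₂ = f₂₁ = 0.65/EI.
Compatibility — zero rotation at each built-in end:
  1.3 M_A + 0.65 M_B = 124.5
  0.65 M_A + 1.3 M_B = 147.7
Solving the pair gives M_A = 51.94 kN·m and M_B = 87.64 kN·m (hogging).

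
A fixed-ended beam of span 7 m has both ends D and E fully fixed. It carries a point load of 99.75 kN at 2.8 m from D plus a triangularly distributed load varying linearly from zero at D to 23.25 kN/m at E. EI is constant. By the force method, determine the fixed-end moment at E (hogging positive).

M_E = 124 kN·m

Release both end moments; the primary structure is a simply-supported span DE with redundants M_D and M_E.
End rotations of the released simple span under the applied load (×1/EI):
  at D: point load 99.75 at a = 2.8: Pab(L + b)/(6LEI) = 312.8/EI
  at E: point load 99.75 at a = 2.8: Pab(L + a)/(6LEI) = 273.7/EI
  at D: triangular load, peak 23.25: 7w₀L³/(360EI) = 155.1/EI
  at E: triangular load, peak 23.25: w₀L³/(45EI) = 177.2/EI
  θ_D0 = 467.9/EI,  θ_E0 = 450.9/EI
Flexibility coefficients: a unit moment at one end gives L/(3EI) there and L/(6EI) at the far end, so f₁₁ = f₂₂ = 2.333/EI and f₁₂ = f₂₁ = 1.167/EI.
Compatibility — zero rotation at each built-in end:
  2.333 M_D + 1.167 M_E = 467.9
  1.167 M_D + 2.333 M_E = 450.9
Solving the pair gives M_D = 138.5 kN·m and M_E = 124 kN·m (hogging).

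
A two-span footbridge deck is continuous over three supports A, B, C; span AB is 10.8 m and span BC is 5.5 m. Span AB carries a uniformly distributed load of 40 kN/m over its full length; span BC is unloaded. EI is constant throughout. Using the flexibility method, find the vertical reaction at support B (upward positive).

R_B = 322 kN

Release continuity at B by inserting a hinge; the redundant is the internal moment M_B. The primary structure is two simply-supported spans AB and BC.
Rotations at B on the released spans (each span's end-slope, ×1/EI):
  span AB: UDL 40: wL³/(24EI) = 2100/EI
  relative rotation θ_0 = (2100 + 0)/EI = 2100/EI
A unit hogging moment at B produces rotation L₁/(3EI) + L₂/(3EI) = 5.433/EI.
Slope continuity at B: θ_0 = M_B·5.433/EI, so M_B = 2100/5.433 = 386.4 kN·m (hogging).
Span AB, ΣM about A with M_B applied at B: R_B^{AB}·10.8 = 2333 + 386.4, so R_B^{AB} = 251.8 kN and R_A = 432 − 251.8 = 180.2 kN.
Span BC, ΣM about C: R_B^{BC}·5.5 = 0 + 386.4, so R_B^{BC} = 70.26 kN and R_C = 0 − 70.26 = -70.26 kN.
R_B = 251.8 + 70.26 = 322 kN.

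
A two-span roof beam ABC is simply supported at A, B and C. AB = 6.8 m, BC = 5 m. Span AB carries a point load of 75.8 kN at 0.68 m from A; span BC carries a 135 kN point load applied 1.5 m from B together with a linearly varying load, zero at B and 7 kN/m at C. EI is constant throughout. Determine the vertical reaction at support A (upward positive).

R_A = 57.91 kN

Insert a hinge at B; M_B is the redundant, and each span becomes simply supported.
Rotations at B on the released spans (each span's end-slope, ×1/EI):
  span AB: point load 75.8 at a = 0.68: Pab(L + a)/(6LEI) = 57.83/EI
  span BC: point load 135 at a = 1.5: Pab(L + b)/(6LEI) = 200.8/EI
  span BC: triangular load, peak 7: 7w₀L³/(360EI) = 17.01/EI
  relative rotation θ_0 = (57.83 + 217.8)/EI = 275.7/EI
A unit hogging moment at B produces rotation L₁/(3EI) + L₂/(3EI) = 3.933/EI.
Slope continuity at B: θ_0 = M_B·3.933/EI, so M_B = 275.7/3.933 = 70.08 kN·m (hogging).
Span AB, ΣM about A with M_B applied at B: R_B^{AB}·6.8 = 51.54 + 70.08, so R_B^{AB} = 17.89 kN and R_A = 75.8 − 17.89 = 57.91 kN.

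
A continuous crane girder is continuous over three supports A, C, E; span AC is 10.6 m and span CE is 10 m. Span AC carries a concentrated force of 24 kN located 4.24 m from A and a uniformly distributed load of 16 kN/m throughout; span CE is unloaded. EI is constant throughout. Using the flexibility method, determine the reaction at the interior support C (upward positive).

R_C = 121.1 kN

Release continuity at C by inserting a hinge; the redundant is the internal moment M_C. The primary structure is two simply-supported spans AC and CE.
End slopes at the hinge C, treating each span as simply supported:
  span AC: point load 24 at a = 4.24: Pab(L + a)/(6LEI) = 151/EI
  span AC: UDL 16: wL³/(24EI) = 794/EI
  relative rotation θ_0 = (945 + 0)/EI = 945/EI
A unit hogging moment at C produces rotation L₁/(3EI) + L₂/(3EI) = 6.867/EI.
Compatibility: M_C·(L₁+L₂)/(3EI) = θ_0, giving M_C = 137.6 kN·m (hogging).
Span AC, ΣM about A with M_C applied at C: R_C^{AC}·10.6 = 1001 + 137.6, so R_C^{AC} = 107.4 kN and R_A = 193.6 − 107.4 = 86.22 kN.
Span CE, ΣM about E: R_C^{CE}·10 = 0 + 137.6, so R_C^{CE} = 13.76 kN and R_E = 0 − 13.76 = -13.76 kN.
R_C = 107.4 + 13.76 = 121.1 kN.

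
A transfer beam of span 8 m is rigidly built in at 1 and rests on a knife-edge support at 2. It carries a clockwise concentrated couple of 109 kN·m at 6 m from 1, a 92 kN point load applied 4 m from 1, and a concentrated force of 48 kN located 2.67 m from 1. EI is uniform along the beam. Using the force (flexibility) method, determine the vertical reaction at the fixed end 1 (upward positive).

Remove the prop at 2; the released (primary) structure is a cantilever built in at 1.
Downward deflection at the released point 2 due to the loads:
  clockwise couple 109 at a = 6: M₀a(2L − a)/(2EI) = 3270/EI
  point load 92 at a = 4: Pa²(3L − a)/(6EI) = 4907/EI
  point load 48 at a = 2.67: Pa²(3L − a)/(6EI) = 1216/EI
  δ_0 = 9393/EI
Tip deflection under a unit load at 2: L³/(3EI) = 170.7/EI.
Compatibility at 2: δ_0 − R_2·δ_{22} = 0, so R_2 = 9393/170.7 = 55.04 kN.
Vertical equilibrium: R_1 = ΣP − R_2 = 140 − 55.04 = 84.96 kN.

R_1 = 84.96 kN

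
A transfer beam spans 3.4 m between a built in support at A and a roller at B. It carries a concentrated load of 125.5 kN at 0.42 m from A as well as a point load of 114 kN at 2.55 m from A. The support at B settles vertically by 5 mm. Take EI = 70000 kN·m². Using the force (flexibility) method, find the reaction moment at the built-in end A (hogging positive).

Release the roller at B. Primary structure: cantilever fixed at A.
Free-end deflection of the primary structure under the applied loading (downward +):
  point load 125.5 at a = 0.42: Pa²(3L − a)/(6EI) = 36.09/EI
  point load 114 at a = 2.55: Pa²(3L − a)/(6EI) = 945.1/EI
  δ_0 = 981.2/EI
Flexibility coefficient — unit upward force at B: δ_{BB} = L³/(3EI) = 13.1/EI.
With EI = 70000 kN·m²: δ_0 = 0.014017 m and δ_{BB} = 0.000187 m/kN.
Compatibility — the beam at B must follow the support down by 0.005 m: δ_0 − R_B·δ_{BB} = 0.005, so R_B = (0.014017 − 0.005)/0.000187 = 48.18 kN.
Moment equilibrium about A: M_A = Σ(load moments about A) − R_B·L = 343.4 − 48.18×3.4 = 179.6 kN·m.

M_A = 179.6 kN·m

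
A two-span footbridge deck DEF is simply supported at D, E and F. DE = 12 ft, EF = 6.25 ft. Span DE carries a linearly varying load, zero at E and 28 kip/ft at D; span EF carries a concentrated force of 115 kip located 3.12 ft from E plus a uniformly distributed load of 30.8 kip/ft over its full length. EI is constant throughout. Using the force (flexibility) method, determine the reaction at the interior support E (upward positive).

R_E = 271.2 kip

Insert a hinge at E; M_E is the redundant, and each span becomes simply supported.
Rotations at E on the released spans (each span's end-slope, ×1/EI):
  span DE: triangular load, peak 28: 7w₀L³/(360EI) = 940.8/EI
  span EF: point load 115 at a = 3.12: Pab(L + b)/(6LEI) = 280.9/EI
  span EF: UDL 30.8: wL³/(24EI) = 313.3/EI
  relative rotation θ_0 = (940.8 + 594.2)/EI = 1535/EI
A unit hogging moment at E produces rotation L₁/(3EI) + L₂/(3EI) = 6.083/EI.
Slope continuity at E: θ_0 = M_E·6.083/EI, so M_E = 1535/6.083 = 252.3 kip·ft (hogging).
Span DE, ΣM about D with M_E applied at E: R_E^{DE}·12 = 672 + 252.3, so R_E^{DE} = 77.03 kip and R_D = 168 − 77.03 = 90.97 kip.
Span EF, ΣM about F: R_E^{EF}·6.25 = 961.5 + 252.3, so R_E^{EF} = 194.2 kip and R_F = 307.5 − 194.2 = 113.3 kip.
R_E = 77.03 + 194.2 = 271.2 kip.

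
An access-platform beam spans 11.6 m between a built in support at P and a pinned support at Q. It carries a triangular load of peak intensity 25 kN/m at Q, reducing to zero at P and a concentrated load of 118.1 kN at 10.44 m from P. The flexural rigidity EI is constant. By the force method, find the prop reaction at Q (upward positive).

Choose R_Q as the redundant. The primary structure is the cantilever fixed at P.
Downward deflection at the released point Q due to the loads:
  triangular load, peak 25 at the free end: 11w₀L⁴/(120EI) = 41494/EI
  point load 118.1 at a = 10.44: Pa²(3L − a)/(6EI) = 52261/EI
  δ_0 = 93755/EI
Tip deflection under a unit load at Q: L³/(3EI) = 520.3/EI.
The prop prevents deflection at Q: R_Q = δ_0/δ_{QQ} = 93755/520.3 = 180.2 kN.

R_Q = 180.2 kN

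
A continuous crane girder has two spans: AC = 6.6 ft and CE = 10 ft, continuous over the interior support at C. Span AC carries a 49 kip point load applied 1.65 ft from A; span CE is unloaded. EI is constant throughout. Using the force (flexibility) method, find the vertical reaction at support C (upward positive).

R_C = 16.04 kip

Insert a hinge at C; M_C is the redundant, and each span becomes simply supported.
End slopes at the hinge C, treating each span as simply supported:
  span AC: point load 49 at a = 1.65: Pab(L + a)/(6LEI) = 83.38/EI
  relative rotation θ_0 = (83.38 + 0)/EI = 83.38/EI
A unit hogging moment at C produces rotation L₁/(3EI) + L₂/(3EI) = 5.533/EI.
Compatibility: M_C·(L₁+L₂)/(3EI) = θ_0, giving M_C = 15.07 kip·ft (hogging).
Span AC, ΣM about A with M_C applied at C: R_C^{AC}·6.6 = 80.85 + 15.07, so R_C^{AC} = 14.53 kip and R_A = 49 − 14.53 = 34.47 kip.
Span CE, ΣM about E: R_C^{CE}·10 = 0 + 15.07, so R_C^{CE} = 1.507 kip and R_E = 0 − 1.507 = -1.507 kip.
R_C = 14.53 + 1.507 = 16.04 kip.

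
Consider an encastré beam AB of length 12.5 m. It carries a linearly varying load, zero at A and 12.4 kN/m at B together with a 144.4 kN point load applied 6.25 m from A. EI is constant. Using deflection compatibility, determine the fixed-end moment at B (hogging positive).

M_B = 322.5 kN·m

Take the two fixed-end moments M_A, M_B as redundants; the released structure is the simple span AB.
End rotations of the released simple span under the applied load (×1/EI):
  at A: triangular load, peak 12.4: 7w₀L³/(360EI) = 470.9/EI
  at B: triangular load, peak 12.4: w₀L³/(45EI) = 538.2/EI
  at A: point load 144.4 at a = 6.25: Pab(L + b)/(6LEI) = 1410/EI
  at B: point load 144.4 at a = 6.25: Pab(L + a)/(6LEI) = 1410/EI
  θ_A0 = 1881/EI,  θ_B0 = 1948/EI
Flexibility coefficients: a unit moment at one end gives L/(3EI) there and L/(6EI) at the far end, so f₁₁ = f₂₂ = 4.167/EI and f₁₂ = f₂₁ = 2.083/EI.
Compatibility — zero rotation at each built-in end:
  4.167 M_A + 2.083 M_B = 1881
  2.083 M_A + 4.167 M_B = 1948
Solving the pair gives M_A = 290.2 kN·m and M_B = 322.5 kN·m (hogging).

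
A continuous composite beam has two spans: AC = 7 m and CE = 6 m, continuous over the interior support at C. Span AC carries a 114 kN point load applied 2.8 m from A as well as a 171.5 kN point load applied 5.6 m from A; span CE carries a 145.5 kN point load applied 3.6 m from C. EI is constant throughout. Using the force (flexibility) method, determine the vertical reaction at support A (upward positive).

R_A = 69.42 kN

Insert a hinge at C; M_C is the redundant, and each span becomes simply supported.
Rotations at C on the released spans (each span's end-slope, ×1/EI):
  span AC: point load 114 at a = 2.8: Pab(L + a)/(6LEI) = 312.8/EI
  span AC: point load 171.5 at a = 5.6: Pab(L + a)/(6LEI) = 403.4/EI
  span CE: point load 145.5 at a = 3.6: Pab(L + b)/(6LEI) = 293.3/EI
  relative rotation θ_0 = (716.2 + 293.3)/EI = 1010/EI
A unit hogging moment at C produces rotation L₁/(3EI) + L₂/(3EI) = 4.333/EI.
Slope continuity at C: θ_0 = M_C·4.333/EI, so M_C = 1010/4.333 = 233 kN·m (hogging).
Span AC, ΣM about A with M_C applied at C: R_C^{AC}·7 = 1280 + 233, so R_C^{AC} = 216.1 kN and R_A = 285.5 − 216.1 = 69.42 kN.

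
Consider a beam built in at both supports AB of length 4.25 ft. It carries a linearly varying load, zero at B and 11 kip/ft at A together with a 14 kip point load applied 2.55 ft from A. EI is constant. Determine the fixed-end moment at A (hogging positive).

Release both end moments; the primary structure is a simply-supported span AB with redundants M_A and M_B.
Simple-span end rotations at A and B under the given loads:
  at A: triangular load, peak 11: w₀L³/(45EI) = 18.76/EI
  at B: triangular load, peak 11: 7w₀L³/(360EI) = 16.42/EI
  at A: point load 14 at a = 2.55: Pab(L + b)/(6LEI) = 14.16/EI
  at B: point load 14 at a = 2.55: Pab(L + a)/(6LEI) = 16.18/EI
  θ_A0 = 32.93/EI,  θ_B0 = 32.6/EI
Flexibility coefficients: a unit moment at one end gives L/(3EI) there and L/(6EI) at the far end, so f₁₁ = f₂₂ = 1.417/EI and f₁₂ = f₂₁ = 0.7083/EI.
Compatibility — zero rotation at each built-in end:
  1.417 M_A + 0.7083 M_B = 32.93
  0.7083 M_A + 1.417 M_B = 32.6
Solving the pair gives M_A = 15.65 kip·ft and M_B = 15.19 kip·ft (hogging).

M_A = 15.65 kip·ft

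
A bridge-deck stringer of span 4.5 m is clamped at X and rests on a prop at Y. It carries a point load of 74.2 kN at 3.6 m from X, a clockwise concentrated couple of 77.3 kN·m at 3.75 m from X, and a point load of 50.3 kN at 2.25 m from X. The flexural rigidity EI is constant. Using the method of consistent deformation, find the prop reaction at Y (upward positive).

R_Y = 93.01 kN

Release the roller at Y. Primary structure: cantilever fixed at X.
Downward deflection at the released point Y due to the loads:
  point load 74.2 at a = 3.6: Pa²(3L − a)/(6EI) = 1587/EI
  clockwise couple 77.3 at a = 3.75: M₀a(2L − a)/(2EI) = 760.9/EI
  point load 50.3 at a = 2.25: Pa²(3L − a)/(6EI) = 477.5/EI
  δ_0 = 2825/EI
Flexibility coefficient — unit upward force at Y: δ_{YY} = L³/(3EI) = 30.38/EI.
Compatibility at Y: δ_0 − R_Y·δ_{YY} = 0, so R_Y = 2825/30.38 = 93.01 kN.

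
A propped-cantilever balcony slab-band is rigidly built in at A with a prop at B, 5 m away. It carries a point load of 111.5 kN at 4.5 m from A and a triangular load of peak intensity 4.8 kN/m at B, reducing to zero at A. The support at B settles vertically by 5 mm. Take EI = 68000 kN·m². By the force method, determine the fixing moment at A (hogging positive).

M_A = 75.4 kN·m

Release the roller at B. Primary structure: cantilever fixed at A.
Deflection at B on the released cantilever, summing each load's contribution:
  point load 111.5 at a = 4.5: Pa²(3L − a)/(6EI) = 3951/EI
  triangular load, peak 4.8 at the free end: 11w₀L⁴/(120EI) = 275/EI
  δ_0 = 4226/EI
Tip deflection under a unit load at B: L³/(3EI) = 41.67/EI.
With EI = 68000 kN·m²: δ_0 = 0.062151 m and δ_{BB} = 0.000613 m/kN.
Compatibility — the beam at B must follow the support down by 0.005 m: δ_0 − R_B·δ_{BB} = 0.005, so R_B = (0.062151 − 0.005)/0.000613 = 93.27 kN.
Moment equilibrium about A: M_A = Σ(load moments about A) − R_B·L = 541.8 − 93.27×5 = 75.4 kN·m.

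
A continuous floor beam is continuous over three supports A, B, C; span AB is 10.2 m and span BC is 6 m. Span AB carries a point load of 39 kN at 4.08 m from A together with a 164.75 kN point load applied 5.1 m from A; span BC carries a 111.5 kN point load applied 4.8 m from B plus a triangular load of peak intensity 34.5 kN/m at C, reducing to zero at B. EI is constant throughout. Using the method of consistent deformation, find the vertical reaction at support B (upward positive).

R_B = 231.8 kN

Release continuity at B by inserting a hinge; the redundant is the internal moment M_B. The primary structure is two simply-supported spans AB and BC.
Discontinuity in slope at B on the released structure — sum the simple-span end rotations:
  span AB: point load 39 at a = 4.08: Pab(L + a)/(6LEI) = 227.2/EI
  span AB: point load 164.75 at a = 5.1: Pab(L + a)/(6LEI) = 1071/EI
  span BC: point load 111.5 at a = 4.8: Pab(L + b)/(6LEI) = 128.4/EI
  span BC: triangular load, peak 34.5: 7w₀L³/(360EI) = 144.9/EI
  relative rotation θ_0 = (1299 + 273.3)/EI = 1572/EI
A unit hogging moment at B produces rotation L₁/(3EI) + L₂/(3EI) = 5.4/EI.
Slope continuity at B: θ_0 = M_B·5.4/EI, so M_B = 1572/5.4 = 291.1 kN·m (hogging).
Span AB, ΣM about A with M_B applied at B: R_B^{AB}·10.2 = 999.3 + 291.1, so R_B^{AB} = 126.5 kN and R_A = 203.8 − 126.5 = 77.24 kN.
Span BC, ΣM about C: R_B^{BC}·6 = 340.8 + 291.1, so R_B^{BC} = 105.3 kN and R_C = 215 − 105.3 = 109.7 kN.
R_B = 126.5 + 105.3 = 231.8 kN.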